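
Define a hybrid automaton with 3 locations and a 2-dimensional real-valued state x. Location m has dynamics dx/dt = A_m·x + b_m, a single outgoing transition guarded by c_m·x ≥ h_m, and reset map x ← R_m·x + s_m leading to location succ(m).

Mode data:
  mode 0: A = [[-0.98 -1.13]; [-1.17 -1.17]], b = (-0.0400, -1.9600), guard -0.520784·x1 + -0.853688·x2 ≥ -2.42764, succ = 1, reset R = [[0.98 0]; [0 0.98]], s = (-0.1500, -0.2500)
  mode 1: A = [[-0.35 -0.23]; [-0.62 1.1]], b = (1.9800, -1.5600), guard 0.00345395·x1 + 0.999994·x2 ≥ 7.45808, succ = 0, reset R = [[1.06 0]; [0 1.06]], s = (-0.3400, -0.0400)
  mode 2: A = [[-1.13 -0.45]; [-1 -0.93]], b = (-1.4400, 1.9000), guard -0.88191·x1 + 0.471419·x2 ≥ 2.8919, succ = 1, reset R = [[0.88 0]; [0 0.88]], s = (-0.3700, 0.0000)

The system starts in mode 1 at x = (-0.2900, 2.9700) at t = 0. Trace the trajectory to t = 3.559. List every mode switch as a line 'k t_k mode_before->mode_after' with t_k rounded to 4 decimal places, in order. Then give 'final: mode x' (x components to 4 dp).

Mode 1: guard c·x = 7.4581 hit at Δt = 1.2944 (t = 1.2944), x⁻ = (0.6964, 7.4557) → reset → x⁺ = (0.3982, 7.8631), jump to mode 0
Mode 0: guard c·x = -2.4276 hit at Δt = 0.5000 (t = 1.7944), x⁻ = (-2.2741, 4.2310) → reset → x⁺ = (-2.3787, 3.8964), jump to mode 1
Mode 1: guard c·x = 7.4581 hit at Δt = 0.6297 (t = 2.4241), x⁻ = (-1.5130, 7.4634) → reset → x⁺ = (-1.9438, 7.8712), jump to mode 0
Mode 0: guard c·x = -2.4276 hit at Δt = 0.4633 (t = 2.8874), x⁻ = (-3.8737, 5.2068) → reset → x⁺ = (-3.9462, 4.8527), jump to mode 1
Mode 1: guard c·x = 7.4581 hit at Δt = 0.3553 (t = 3.2426), x⁻ = (-3.2932, 7.4695) → reset → x⁺ = (-3.8308, 7.8777), jump to mode 0
Mode 0: flow for 0.3164 to horizon, guard not reached → x = (-4.9644, 6.3167)

1 1.2944 1->0
2 1.7944 0->1
3 2.4241 1->0
4 2.8874 0->1
5 3.2426 1->0
final: 0 -4.9644 6.3167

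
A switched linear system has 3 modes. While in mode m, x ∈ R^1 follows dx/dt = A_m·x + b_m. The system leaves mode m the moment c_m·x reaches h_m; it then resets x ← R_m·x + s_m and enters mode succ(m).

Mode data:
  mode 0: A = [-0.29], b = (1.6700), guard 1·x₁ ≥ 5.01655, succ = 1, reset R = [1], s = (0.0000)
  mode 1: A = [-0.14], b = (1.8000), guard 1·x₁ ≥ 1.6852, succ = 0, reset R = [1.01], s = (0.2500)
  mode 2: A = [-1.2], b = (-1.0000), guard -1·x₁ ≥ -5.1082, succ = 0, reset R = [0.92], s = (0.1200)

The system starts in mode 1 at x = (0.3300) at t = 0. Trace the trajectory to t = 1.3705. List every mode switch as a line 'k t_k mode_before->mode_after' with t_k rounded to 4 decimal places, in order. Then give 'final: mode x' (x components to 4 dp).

1 0.8178 1->0
final: 0 2.5158

Mode 1: guard c·x = 1.6852 hit at Δt = 0.8178 (t = 0.8178), x⁻ = (1.6852) → reset → x⁺ = (1.9521), jump to mode 0
Mode 0: flow for 0.5527 to horizon, guard not reached → x = (2.5158)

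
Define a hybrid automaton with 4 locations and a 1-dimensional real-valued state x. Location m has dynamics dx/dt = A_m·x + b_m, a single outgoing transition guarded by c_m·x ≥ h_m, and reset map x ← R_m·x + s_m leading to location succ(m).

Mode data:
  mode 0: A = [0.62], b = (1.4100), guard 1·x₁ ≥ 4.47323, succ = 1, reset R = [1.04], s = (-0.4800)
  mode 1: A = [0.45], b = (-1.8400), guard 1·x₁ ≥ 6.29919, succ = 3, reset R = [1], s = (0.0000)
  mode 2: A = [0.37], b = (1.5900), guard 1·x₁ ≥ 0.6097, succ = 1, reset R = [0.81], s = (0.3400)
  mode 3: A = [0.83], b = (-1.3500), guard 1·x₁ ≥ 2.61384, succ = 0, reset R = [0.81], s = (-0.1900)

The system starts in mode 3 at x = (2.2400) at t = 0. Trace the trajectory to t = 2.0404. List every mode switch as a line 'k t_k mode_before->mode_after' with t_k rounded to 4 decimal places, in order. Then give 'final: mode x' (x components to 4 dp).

1 0.5733 3->0
2 1.3374 0->1
final: 1 4.2031

Mode 3: guard c·x = 2.6138 hit at Δt = 0.5733 (t = 0.5733), x⁻ = (2.6138) → reset → x⁺ = (1.9272), jump to mode 0
Mode 0: guard c·x = 4.4732 hit at Δt = 0.7641 (t = 1.3374), x⁻ = (4.4732) → reset → x⁺ = (4.1722), jump to mode 1
Mode 1: flow for 0.7030 to horizon, guard not reached → x = (4.2031)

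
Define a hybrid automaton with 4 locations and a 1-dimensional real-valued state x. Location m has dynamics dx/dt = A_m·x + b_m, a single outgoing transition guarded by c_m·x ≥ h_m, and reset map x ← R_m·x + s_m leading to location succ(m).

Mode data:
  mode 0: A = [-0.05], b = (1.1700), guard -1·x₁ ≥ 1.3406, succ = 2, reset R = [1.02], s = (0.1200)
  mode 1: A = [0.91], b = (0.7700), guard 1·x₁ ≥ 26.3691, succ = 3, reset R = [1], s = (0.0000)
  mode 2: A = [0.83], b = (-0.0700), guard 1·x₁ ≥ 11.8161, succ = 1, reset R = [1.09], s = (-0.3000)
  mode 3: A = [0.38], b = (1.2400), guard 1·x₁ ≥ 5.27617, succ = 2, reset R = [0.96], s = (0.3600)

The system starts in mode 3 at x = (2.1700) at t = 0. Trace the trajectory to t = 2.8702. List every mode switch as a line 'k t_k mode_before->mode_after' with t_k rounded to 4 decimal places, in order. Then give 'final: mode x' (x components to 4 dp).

Mode 3: guard c·x = 5.2762 hit at Δt = 1.1899 (t = 1.1899), x⁻ = (5.2762) → reset → x⁺ = (5.4251), jump to mode 2
Mode 2: guard c·x = 11.8161 hit at Δt = 0.9481 (t = 2.1380), x⁻ = (11.8161) → reset → x⁺ = (12.5795), jump to mode 1
Mode 1: flow for 0.7322 to horizon, guard not reached → x = (25.2939)

1 1.1899 3->2
2 2.1380 2->1
final: 1 25.2939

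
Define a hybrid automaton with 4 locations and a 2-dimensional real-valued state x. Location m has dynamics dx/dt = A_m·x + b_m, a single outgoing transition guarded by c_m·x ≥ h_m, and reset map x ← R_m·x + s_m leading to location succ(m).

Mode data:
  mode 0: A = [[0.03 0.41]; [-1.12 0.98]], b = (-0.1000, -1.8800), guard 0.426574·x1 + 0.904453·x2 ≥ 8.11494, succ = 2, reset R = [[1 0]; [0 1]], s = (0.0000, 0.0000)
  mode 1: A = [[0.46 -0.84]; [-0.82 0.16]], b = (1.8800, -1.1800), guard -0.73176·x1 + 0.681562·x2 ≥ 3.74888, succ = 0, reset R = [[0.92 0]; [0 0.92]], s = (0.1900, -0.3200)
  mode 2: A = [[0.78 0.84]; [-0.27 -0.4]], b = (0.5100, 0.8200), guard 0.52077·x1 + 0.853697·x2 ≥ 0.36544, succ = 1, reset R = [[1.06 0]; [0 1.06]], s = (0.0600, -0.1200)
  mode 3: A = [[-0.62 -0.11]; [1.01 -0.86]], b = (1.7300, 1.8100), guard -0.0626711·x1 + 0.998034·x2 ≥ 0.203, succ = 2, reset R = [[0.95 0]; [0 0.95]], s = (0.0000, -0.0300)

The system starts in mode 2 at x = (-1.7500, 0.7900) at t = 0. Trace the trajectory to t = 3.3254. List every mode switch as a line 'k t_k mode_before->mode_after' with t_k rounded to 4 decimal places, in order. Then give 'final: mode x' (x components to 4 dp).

1 0.7852 2->1
2 2.3122 1->0
final: 0 -0.8580 5.8945

Mode 2: guard c·x = 0.3654 hit at Δt = 0.7852 (t = 0.7852), x⁻ = (-1.6716, 1.4478) → reset → x⁺ = (-1.7119, 1.4147), jump to mode 1
Mode 1: guard c·x = 3.7489 hit at Δt = 1.5270 (t = 2.3122), x⁻ = (-2.6914, 2.6108) → reset → x⁺ = (-2.2861, 2.0819), jump to mode 0
Mode 0: flow for 1.0132 to horizon, guard not reached → x = (-0.8580, 5.8945)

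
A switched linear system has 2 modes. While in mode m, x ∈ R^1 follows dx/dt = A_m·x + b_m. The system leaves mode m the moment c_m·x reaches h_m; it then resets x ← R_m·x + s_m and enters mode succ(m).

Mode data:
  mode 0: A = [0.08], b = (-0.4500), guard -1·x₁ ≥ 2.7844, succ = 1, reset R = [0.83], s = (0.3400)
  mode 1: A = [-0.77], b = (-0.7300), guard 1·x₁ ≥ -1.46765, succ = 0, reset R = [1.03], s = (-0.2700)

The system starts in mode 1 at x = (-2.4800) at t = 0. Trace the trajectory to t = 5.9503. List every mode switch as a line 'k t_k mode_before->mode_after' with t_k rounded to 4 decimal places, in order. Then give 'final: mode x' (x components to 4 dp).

1 1.4042 1->0
2 2.9913 0->1
3 3.8711 1->0
4 5.4582 0->1
final: 1 -1.6484

Mode 1: guard c·x = -1.4676 hit at Δt = 1.4042 (t = 1.4042), x⁻ = (-1.4677) → reset → x⁺ = (-1.7817), jump to mode 0
Mode 0: guard c·x = 2.7844 hit at Δt = 1.5871 (t = 2.9913), x⁻ = (-2.7844) → reset → x⁺ = (-1.9711), jump to mode 1
Mode 1: guard c·x = -1.4676 hit at Δt = 0.8798 (t = 3.8711), x⁻ = (-1.4677) → reset → x⁺ = (-1.7817), jump to mode 0
Mode 0: guard c·x = 2.7844 hit at Δt = 1.5871 (t = 5.4582), x⁻ = (-2.7844) → reset → x⁺ = (-1.9711), jump to mode 1
Mode 1: flow for 0.4921 to horizon, guard not reached → x = (-1.6484)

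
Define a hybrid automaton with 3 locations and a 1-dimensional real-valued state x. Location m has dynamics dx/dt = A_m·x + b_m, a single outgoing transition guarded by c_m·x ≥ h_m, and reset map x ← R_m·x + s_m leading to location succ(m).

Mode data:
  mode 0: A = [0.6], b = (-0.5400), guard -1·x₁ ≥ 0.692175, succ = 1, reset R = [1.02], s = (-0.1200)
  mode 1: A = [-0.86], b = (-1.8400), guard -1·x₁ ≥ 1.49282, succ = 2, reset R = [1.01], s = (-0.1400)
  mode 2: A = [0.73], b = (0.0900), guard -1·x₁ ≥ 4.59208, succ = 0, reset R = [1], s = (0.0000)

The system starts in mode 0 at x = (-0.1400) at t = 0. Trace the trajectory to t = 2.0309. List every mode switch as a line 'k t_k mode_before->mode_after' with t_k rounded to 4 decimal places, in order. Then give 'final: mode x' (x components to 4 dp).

Mode 0: guard c·x = 0.6922 hit at Δt = 0.7098 (t = 0.7098), x⁻ = (-0.6922) → reset → x⁺ = (-0.8260), jump to mode 1
Mode 1: guard c·x = 1.4928 hit at Δt = 0.8239 (t = 1.5337), x⁻ = (-1.4928) → reset → x⁺ = (-1.6477), jump to mode 2
Mode 2: flow for 0.4972 to horizon, guard not reached → x = (-2.3148)

1 0.7098 0->1
2 1.5337 1->2
final: 2 -2.3148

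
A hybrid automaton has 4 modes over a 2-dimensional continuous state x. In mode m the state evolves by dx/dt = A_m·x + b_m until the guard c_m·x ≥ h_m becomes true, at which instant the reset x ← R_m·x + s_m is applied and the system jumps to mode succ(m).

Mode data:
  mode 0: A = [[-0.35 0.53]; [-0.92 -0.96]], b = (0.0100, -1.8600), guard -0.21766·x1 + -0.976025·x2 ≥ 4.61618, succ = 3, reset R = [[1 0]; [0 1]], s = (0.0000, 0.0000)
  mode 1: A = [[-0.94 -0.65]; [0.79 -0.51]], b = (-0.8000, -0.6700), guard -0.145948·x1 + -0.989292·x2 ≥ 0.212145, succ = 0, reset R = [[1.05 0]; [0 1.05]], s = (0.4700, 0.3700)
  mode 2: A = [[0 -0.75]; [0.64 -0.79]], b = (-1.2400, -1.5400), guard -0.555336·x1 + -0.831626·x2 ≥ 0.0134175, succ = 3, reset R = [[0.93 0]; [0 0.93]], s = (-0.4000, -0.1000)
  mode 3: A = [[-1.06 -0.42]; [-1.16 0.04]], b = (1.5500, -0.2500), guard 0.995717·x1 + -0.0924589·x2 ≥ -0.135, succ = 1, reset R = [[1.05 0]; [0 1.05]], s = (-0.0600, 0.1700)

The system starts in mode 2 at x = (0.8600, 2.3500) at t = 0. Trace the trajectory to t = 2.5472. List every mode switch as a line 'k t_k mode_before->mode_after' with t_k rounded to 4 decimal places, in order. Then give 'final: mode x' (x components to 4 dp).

1 0.7038 2->3
2 1.2329 3->1
3 1.9870 1->0
final: 0 -0.1860 -0.6071

Mode 2: guard c·x = 0.0134 hit at Δt = 0.7038 (t = 0.7038), x⁻ = (-0.7462, 0.4821) → reset → x⁺ = (-1.0939, 0.3484), jump to mode 3
Mode 3: guard c·x = -0.1350 hit at Δt = 0.5291 (t = 1.2329), x⁻ = (-0.0838, 0.5571) → reset → x⁺ = (-0.1480, 0.7550), jump to mode 1
Mode 1: guard c·x = 0.2121 hit at Δt = 0.7541 (t = 1.9870), x⁻ = (-0.5947, -0.1267) → reset → x⁺ = (-0.1544, 0.2370), jump to mode 0
Mode 0: flow for 0.5602 to horizon, guard not reached → x = (-0.1860, -0.6071)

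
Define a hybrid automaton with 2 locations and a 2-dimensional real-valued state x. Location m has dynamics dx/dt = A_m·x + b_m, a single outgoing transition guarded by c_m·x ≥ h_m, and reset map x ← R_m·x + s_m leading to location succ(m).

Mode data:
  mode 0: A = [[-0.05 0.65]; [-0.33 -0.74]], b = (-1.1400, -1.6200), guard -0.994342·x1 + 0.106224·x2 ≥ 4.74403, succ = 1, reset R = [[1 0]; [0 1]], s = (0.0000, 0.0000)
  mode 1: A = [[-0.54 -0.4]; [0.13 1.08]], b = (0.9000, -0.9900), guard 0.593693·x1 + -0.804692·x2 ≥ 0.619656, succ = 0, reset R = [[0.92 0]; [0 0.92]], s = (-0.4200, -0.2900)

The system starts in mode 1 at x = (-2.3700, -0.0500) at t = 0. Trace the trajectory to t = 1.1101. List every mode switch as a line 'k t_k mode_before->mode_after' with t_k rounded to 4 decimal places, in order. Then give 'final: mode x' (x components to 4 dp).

1 0.7212 1->0
final: 0 -2.0611 -1.5668

Mode 1: guard c·x = 0.6197 hit at Δt = 0.7212 (t = 0.7212), x⁻ = (-0.8986, -1.4330) → reset → x⁺ = (-1.2467, -1.6084), jump to mode 0
Mode 0: flow for 0.3889 to horizon, guard not reached → x = (-2.0611, -1.5668)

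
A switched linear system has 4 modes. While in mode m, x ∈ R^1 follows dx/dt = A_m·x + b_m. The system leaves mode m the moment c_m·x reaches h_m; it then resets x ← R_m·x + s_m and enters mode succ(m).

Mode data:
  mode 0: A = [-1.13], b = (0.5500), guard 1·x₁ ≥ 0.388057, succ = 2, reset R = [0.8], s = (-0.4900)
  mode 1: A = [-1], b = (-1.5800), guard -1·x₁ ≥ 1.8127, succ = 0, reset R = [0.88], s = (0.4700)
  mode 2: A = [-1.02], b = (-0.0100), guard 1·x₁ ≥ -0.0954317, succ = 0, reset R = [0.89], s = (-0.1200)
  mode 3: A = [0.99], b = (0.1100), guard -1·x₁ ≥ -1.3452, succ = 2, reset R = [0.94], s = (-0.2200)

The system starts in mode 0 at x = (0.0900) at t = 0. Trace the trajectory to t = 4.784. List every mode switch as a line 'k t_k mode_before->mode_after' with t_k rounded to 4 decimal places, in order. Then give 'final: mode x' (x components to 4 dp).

1 1.2314 0->2
2 1.9023 2->0
3 3.6256 0->2
4 4.2965 2->0
final: 0 0.0880

Mode 0: guard c·x = 0.3881 hit at Δt = 1.2314 (t = 1.2314), x⁻ = (0.3881) → reset → x⁺ = (-0.1796), jump to mode 2
Mode 2: guard c·x = -0.0954 hit at Δt = 0.6709 (t = 1.9023), x⁻ = (-0.0954) → reset → x⁺ = (-0.2049), jump to mode 0
Mode 0: guard c·x = 0.3881 hit at Δt = 1.7233 (t = 3.6256), x⁻ = (0.3881) → reset → x⁺ = (-0.1796), jump to mode 2
Mode 2: guard c·x = -0.0954 hit at Δt = 0.6709 (t = 4.2965), x⁻ = (-0.0954) → reset → x⁺ = (-0.2049), jump to mode 0
Mode 0: flow for 0.4875 to horizon, guard not reached → x = (0.0880)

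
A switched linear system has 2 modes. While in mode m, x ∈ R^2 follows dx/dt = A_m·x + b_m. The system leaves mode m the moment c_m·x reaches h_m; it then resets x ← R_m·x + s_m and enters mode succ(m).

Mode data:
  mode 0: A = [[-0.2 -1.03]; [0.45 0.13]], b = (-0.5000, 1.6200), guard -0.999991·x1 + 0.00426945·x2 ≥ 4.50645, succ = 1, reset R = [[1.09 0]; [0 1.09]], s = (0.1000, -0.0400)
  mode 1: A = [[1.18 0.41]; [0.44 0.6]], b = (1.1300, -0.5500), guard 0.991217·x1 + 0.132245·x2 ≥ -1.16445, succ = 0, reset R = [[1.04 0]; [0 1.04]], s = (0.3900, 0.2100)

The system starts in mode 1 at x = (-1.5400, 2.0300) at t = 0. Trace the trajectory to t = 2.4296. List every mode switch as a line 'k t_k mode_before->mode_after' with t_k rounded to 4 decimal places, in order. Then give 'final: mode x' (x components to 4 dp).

Mode 1: guard c·x = -1.1644 hit at Δt = 0.4801 (t = 0.4801), x⁻ = (-1.4462, 2.0345) → reset → x⁺ = (-1.1141, 2.3259), jump to mode 0
Mode 0: guard c·x = 4.5065 hit at Δt = 1.1560 (t = 1.6361), x⁻ = (-4.4929, 3.1854) → reset → x⁺ = (-4.7973, 3.4321), jump to mode 1
Mode 1: flow for 0.7935 to horizon, guard not reached → x = (-9.1161, 2.0931)

1 0.4801 1->0
2 1.6361 0->1
final: 1 -9.1161 2.0931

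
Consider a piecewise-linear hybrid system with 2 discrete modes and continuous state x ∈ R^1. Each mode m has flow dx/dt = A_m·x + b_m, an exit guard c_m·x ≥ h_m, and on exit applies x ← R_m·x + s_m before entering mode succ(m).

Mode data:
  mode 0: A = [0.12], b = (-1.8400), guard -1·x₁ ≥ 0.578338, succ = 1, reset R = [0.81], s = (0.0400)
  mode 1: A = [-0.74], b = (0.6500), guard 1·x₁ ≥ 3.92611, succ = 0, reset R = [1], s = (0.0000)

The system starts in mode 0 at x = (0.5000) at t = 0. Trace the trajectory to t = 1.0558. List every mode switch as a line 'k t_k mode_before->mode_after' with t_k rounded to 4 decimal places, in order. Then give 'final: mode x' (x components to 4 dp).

1 0.5848 0->1
final: 1 -0.0439

Mode 0: guard c·x = 0.5783 hit at Δt = 0.5848 (t = 0.5848), x⁻ = (-0.5783) → reset → x⁺ = (-0.4285), jump to mode 1
Mode 1: flow for 0.4710 to horizon, guard not reached → x = (-0.0439)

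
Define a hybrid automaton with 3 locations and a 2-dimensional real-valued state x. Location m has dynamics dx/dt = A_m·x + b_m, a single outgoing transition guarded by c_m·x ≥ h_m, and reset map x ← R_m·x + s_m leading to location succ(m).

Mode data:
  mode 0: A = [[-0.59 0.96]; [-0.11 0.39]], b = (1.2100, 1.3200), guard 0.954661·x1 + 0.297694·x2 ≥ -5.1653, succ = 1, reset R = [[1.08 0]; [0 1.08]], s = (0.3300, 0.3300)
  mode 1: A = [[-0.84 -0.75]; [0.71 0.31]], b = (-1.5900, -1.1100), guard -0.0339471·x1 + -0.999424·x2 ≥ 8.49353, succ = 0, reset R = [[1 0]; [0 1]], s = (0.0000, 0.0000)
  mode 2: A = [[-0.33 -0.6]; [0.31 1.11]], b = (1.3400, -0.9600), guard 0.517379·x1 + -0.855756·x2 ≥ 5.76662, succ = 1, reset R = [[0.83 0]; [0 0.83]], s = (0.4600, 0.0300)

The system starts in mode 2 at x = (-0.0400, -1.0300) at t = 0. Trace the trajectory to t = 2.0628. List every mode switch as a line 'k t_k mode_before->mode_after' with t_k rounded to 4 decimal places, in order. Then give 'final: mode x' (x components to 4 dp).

1 1.1203 2->1
final: 1 2.4174 -4.7877

Mode 2: guard c·x = 5.7666 hit at Δt = 1.1203 (t = 1.1203), x⁻ = (2.8167, -5.0357) → reset → x⁺ = (2.7979, -4.1496), jump to mode 1
Mode 1: flow for 0.9425 to horizon, guard not reached → x = (2.4174, -4.7877)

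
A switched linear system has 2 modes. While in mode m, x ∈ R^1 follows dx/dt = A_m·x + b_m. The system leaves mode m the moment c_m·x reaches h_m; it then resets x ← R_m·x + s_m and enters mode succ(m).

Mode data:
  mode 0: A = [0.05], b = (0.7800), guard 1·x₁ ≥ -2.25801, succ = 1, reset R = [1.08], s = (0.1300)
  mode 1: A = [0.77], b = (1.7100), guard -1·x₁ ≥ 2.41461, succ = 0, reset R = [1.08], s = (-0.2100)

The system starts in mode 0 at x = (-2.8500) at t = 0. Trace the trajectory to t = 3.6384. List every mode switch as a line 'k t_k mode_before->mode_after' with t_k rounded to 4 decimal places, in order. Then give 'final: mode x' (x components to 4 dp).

Mode 0: guard c·x = -2.2580 hit at Δt = 0.9077 (t = 0.9077), x⁻ = (-2.2580) → reset → x⁺ = (-2.3087), jump to mode 1
Mode 1: guard c·x = 2.4146 hit at Δt = 1.0274 (t = 1.9351), x⁻ = (-2.4146) → reset → x⁺ = (-2.8178), jump to mode 0
Mode 0: guard c·x = -2.2580 hit at Δt = 0.8572 (t = 2.7923), x⁻ = (-2.2580) → reset → x⁺ = (-2.3087), jump to mode 1
Mode 1: flow for 0.8461 to horizon, guard not reached → x = (-2.3893)

1 0.9077 0->1
2 1.9351 1->0
3 2.7923 0->1
final: 1 -2.3893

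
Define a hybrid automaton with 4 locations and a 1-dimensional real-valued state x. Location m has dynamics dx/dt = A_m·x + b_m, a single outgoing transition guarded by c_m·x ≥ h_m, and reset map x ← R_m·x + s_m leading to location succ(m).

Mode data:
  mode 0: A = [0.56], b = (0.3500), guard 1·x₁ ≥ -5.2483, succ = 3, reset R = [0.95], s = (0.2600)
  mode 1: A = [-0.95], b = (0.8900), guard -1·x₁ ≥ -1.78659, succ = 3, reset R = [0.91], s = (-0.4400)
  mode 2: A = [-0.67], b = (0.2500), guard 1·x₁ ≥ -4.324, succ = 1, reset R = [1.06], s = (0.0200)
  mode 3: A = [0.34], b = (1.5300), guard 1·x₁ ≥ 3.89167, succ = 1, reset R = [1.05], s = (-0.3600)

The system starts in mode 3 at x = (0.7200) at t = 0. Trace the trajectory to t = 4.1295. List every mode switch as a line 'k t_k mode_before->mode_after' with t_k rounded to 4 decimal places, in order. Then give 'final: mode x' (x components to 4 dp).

1 1.3963 3->1
2 2.6475 1->3
3 3.7924 3->1
final: 1 2.9619

Mode 3: guard c·x = 3.8917 hit at Δt = 1.3963 (t = 1.3963), x⁻ = (3.8917) → reset → x⁺ = (3.7263), jump to mode 1
Mode 1: guard c·x = -1.7866 hit at Δt = 1.2512 (t = 2.6475), x⁻ = (1.7866) → reset → x⁺ = (1.1858), jump to mode 3
Mode 3: guard c·x = 3.8917 hit at Δt = 1.1449 (t = 3.7924), x⁻ = (3.8917) → reset → x⁺ = (3.7263), jump to mode 1
Mode 1: flow for 0.3371 to horizon, guard not reached → x = (2.9619)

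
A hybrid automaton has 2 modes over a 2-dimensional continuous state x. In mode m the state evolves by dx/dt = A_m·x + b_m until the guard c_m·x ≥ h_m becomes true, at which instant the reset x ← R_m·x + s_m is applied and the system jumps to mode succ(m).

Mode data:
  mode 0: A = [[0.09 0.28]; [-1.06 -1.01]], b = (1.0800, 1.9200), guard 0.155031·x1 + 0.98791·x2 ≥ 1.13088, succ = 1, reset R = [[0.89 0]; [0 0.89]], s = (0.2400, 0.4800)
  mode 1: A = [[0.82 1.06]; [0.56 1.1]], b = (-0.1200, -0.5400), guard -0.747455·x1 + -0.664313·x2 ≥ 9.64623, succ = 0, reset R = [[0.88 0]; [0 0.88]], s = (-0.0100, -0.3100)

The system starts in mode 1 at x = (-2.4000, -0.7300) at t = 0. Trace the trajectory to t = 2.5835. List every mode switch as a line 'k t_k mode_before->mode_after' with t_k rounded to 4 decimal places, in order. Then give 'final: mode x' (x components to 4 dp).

Mode 1: guard c·x = 9.6462 hit at Δt = 0.8305 (t = 0.8305), x⁻ = (-7.8689, -5.6668) → reset → x⁺ = (-6.9347, -5.2968), jump to mode 0
Mode 0: guard c·x = 1.1309 hit at Δt = 0.7197 (t = 1.5502), x⁻ = (-6.8290, 2.2164) → reset → x⁺ = (-5.8378, 2.4526), jump to mode 1
Mode 1: flow for 1.0333 to horizon, guard not reached → x = (-11.4570, -1.4227)

1 0.8305 1->0
2 1.5502 0->1
final: 1 -11.4570 -1.4227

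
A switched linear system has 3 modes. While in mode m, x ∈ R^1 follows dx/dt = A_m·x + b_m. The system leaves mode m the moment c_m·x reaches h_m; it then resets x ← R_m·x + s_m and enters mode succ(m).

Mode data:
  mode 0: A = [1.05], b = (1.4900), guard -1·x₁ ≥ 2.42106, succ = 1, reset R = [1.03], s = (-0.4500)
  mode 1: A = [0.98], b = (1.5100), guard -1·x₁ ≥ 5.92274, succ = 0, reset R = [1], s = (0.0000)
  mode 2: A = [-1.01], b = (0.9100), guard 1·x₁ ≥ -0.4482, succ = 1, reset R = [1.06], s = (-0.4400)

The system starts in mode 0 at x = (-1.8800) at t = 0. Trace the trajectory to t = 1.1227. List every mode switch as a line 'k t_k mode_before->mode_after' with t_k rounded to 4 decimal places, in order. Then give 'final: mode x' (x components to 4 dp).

Mode 0: guard c·x = 2.4211 hit at Δt = 0.7395 (t = 0.7395), x⁻ = (-2.4211) → reset → x⁺ = (-2.9437), jump to mode 1
Mode 1: flow for 0.3832 to horizon, guard not reached → x = (-3.5831)

1 0.7395 0->1
final: 1 -3.5831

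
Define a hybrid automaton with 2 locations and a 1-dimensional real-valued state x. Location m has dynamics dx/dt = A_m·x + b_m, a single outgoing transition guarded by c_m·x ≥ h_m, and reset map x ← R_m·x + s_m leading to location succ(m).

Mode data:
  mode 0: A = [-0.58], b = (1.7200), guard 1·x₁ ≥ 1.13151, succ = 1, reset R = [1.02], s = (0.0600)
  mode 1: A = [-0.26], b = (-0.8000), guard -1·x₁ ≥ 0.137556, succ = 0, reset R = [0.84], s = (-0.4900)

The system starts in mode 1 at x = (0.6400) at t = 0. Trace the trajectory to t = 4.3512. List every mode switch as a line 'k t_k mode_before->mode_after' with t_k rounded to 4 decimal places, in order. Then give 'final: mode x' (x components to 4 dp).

Mode 1: guard c·x = 0.1376 hit at Δt = 0.9027 (t = 0.9027), x⁻ = (-0.1376) → reset → x⁺ = (-0.6055), jump to mode 0
Mode 0: guard c·x = 1.1315 hit at Δt = 1.1489 (t = 2.0516), x⁻ = (1.1315) → reset → x⁺ = (1.2141), jump to mode 1
Mode 1: guard c·x = 0.1376 hit at Δt = 1.4552 (t = 3.5068), x⁻ = (-0.1376) → reset → x⁺ = (-0.6055), jump to mode 0
Mode 0: flow for 0.8444 to horizon, guard not reached → x = (0.7773)

1 0.9027 1->0
2 2.0516 0->1
3 3.5068 1->0
final: 0 0.7773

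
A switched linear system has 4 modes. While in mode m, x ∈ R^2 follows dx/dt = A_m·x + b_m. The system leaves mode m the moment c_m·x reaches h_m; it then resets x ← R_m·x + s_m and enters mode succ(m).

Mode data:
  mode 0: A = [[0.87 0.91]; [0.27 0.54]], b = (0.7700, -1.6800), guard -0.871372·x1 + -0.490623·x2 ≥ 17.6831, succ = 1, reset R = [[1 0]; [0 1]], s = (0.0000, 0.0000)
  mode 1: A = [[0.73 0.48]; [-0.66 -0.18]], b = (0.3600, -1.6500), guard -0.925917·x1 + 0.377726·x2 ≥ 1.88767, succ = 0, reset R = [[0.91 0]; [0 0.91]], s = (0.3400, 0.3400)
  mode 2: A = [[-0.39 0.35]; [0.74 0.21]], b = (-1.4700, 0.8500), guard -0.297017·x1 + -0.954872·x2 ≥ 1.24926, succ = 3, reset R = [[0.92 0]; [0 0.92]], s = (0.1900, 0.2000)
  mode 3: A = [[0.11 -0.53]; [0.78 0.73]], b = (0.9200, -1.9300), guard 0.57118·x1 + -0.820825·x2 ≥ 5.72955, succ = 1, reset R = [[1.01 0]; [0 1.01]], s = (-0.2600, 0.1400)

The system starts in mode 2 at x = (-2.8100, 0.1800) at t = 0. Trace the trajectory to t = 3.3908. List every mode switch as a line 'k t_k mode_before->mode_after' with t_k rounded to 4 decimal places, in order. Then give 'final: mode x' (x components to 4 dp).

1 0.4317 2->3
2 1.6486 3->1
3 2.7653 1->0
final: 0 -10.8041 -9.4739

Mode 2: guard c·x = 1.2493 hit at Δt = 0.4317 (t = 0.4317), x⁻ = (-2.9727, -0.3836) → reset → x⁺ = (-2.5449, -0.1529), jump to mode 3
Mode 3: guard c·x = 5.7295 hit at Δt = 1.2169 (t = 1.6486), x⁻ = (0.4225, -6.6863) → reset → x⁺ = (0.1667, -6.6131), jump to mode 1
Mode 1: guard c·x = 1.8877 hit at Δt = 1.1167 (t = 2.7653), x⁻ = (-4.4031, -5.7959) → reset → x⁺ = (-3.6668, -4.9342), jump to mode 0
Mode 0: flow for 0.6255 to horizon, guard not reached → x = (-10.8041, -9.4739)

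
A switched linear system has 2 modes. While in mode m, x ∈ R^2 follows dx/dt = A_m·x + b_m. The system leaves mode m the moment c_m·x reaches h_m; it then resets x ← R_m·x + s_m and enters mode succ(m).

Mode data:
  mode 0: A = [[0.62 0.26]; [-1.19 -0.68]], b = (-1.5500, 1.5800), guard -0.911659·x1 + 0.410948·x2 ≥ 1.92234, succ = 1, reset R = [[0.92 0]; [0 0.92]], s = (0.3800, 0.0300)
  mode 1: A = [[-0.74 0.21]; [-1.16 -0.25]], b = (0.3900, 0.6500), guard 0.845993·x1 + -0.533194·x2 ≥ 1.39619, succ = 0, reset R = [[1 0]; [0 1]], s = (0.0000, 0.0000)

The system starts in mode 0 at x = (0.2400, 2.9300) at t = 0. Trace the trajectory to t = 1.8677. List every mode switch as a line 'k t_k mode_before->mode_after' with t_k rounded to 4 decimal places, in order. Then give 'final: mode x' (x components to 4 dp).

Mode 0: guard c·x = 1.9223 hit at Δt = 1.0894 (t = 1.0894), x⁻ = (-0.8112, 2.8783) → reset → x⁺ = (-0.3663, 2.6780), jump to mode 1
Mode 1: flow for 0.7783 to horizon, guard not reached → x = (0.3607, 2.6277)

1 1.0894 0->1
final: 1 0.3607 2.6277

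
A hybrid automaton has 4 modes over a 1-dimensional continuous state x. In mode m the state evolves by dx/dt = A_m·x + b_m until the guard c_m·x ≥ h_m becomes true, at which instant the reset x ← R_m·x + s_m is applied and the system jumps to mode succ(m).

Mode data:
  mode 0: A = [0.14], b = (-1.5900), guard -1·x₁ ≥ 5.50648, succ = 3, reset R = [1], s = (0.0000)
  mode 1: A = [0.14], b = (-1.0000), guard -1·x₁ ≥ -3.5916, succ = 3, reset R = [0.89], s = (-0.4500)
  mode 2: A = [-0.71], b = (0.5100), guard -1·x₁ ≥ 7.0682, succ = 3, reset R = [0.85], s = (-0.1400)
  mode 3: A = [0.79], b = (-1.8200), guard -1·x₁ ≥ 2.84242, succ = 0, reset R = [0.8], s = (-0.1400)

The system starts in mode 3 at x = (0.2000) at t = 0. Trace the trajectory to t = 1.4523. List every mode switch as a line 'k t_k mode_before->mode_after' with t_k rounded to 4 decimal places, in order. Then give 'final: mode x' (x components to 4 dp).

Mode 3: guard c·x = 2.8424 hit at Δt = 1.1323 (t = 1.1323), x⁻ = (-2.8424) → reset → x⁺ = (-2.4139), jump to mode 0
Mode 0: flow for 0.3200 to horizon, guard not reached → x = (-3.0449)

1 1.1323 3->0
final: 0 -3.0449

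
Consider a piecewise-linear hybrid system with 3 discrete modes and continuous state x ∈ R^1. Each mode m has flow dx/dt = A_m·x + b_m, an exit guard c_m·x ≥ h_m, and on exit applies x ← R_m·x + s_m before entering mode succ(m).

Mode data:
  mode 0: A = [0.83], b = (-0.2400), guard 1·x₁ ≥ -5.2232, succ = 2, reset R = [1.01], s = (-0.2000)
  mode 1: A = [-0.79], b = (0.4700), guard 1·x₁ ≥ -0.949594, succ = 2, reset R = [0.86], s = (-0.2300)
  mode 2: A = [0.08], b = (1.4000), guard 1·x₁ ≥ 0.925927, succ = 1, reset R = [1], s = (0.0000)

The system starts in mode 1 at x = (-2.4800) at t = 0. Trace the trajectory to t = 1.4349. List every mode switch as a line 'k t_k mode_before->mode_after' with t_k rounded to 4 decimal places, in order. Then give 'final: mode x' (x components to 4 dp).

1 0.8716 1->2
final: 2 -0.2882

Mode 1: guard c·x = -0.9496 hit at Δt = 0.8716 (t = 0.8716), x⁻ = (-0.9496) → reset → x⁺ = (-1.0467), jump to mode 2
Mode 2: flow for 0.5633 to horizon, guard not reached → x = (-0.2882)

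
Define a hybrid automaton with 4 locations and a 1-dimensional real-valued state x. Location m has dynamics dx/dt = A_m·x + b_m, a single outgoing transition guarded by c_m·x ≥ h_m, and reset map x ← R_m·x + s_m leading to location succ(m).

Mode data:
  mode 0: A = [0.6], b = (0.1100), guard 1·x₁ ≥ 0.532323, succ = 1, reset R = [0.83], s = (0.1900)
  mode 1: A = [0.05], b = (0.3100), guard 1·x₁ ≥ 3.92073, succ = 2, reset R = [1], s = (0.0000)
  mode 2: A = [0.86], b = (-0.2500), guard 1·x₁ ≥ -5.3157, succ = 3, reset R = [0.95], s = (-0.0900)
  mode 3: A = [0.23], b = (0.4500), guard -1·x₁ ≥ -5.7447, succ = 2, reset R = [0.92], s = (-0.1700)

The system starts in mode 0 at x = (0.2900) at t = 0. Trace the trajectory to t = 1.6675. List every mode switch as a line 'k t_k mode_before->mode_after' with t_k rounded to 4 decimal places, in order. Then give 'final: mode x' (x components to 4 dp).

Mode 0: guard c·x = 0.5323 hit at Δt = 0.6890 (t = 0.6890), x⁻ = (0.5323) → reset → x⁺ = (0.6318), jump to mode 1
Mode 1: flow for 0.9785 to horizon, guard not reached → x = (0.9744)

1 0.6890 0->1
final: 1 0.9744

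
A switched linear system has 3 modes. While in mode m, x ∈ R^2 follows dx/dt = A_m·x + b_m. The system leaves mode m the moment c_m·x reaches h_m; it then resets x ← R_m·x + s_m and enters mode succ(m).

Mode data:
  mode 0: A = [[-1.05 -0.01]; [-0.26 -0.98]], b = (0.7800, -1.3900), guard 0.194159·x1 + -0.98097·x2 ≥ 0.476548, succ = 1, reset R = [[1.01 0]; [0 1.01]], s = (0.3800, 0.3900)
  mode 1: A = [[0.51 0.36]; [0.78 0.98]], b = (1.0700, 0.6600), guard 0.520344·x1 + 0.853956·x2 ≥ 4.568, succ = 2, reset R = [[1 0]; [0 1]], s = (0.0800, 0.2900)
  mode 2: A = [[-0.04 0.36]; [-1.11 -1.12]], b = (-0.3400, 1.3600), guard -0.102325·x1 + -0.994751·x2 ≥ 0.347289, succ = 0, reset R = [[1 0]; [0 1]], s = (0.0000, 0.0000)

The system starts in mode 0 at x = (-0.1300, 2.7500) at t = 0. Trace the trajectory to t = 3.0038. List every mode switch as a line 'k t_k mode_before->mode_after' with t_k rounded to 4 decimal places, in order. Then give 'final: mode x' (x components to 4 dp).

Mode 0: guard c·x = 0.4765 hit at Δt = 1.3563 (t = 1.3563), x⁻ = (0.5289, -0.3811) → reset → x⁺ = (0.9142, 0.0051), jump to mode 1
Mode 1: guard c·x = 4.5680 hit at Δt = 0.9709 (t = 2.3272), x⁻ = (3.3518, 3.3069) → reset → x⁺ = (3.4318, 3.5969), jump to mode 2
Mode 2: flow for 0.6766 to horizon, guard not reached → x = (3.5527, 0.4553)

1 1.3563 0->1
2 2.3272 1->2
final: 2 3.5527 0.4553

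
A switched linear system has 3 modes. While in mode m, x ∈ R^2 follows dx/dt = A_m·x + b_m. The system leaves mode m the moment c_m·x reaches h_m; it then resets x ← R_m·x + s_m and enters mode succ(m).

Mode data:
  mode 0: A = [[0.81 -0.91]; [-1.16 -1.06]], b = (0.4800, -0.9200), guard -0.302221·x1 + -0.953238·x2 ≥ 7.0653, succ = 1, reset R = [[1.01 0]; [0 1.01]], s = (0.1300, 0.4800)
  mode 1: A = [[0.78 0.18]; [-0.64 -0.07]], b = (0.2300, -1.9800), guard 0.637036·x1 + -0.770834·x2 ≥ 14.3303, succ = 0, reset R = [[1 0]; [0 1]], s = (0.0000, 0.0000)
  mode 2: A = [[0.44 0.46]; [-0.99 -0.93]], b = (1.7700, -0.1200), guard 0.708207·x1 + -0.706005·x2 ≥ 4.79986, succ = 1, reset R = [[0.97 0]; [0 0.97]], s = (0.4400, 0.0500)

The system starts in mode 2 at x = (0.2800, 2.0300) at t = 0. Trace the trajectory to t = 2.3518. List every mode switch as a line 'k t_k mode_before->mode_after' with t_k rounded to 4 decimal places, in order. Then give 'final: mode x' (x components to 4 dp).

1 1.5360 2->1
final: 1 8.9494 -6.8830

Mode 2: guard c·x = 4.7999 hit at Δt = 1.5360 (t = 1.5360), x⁻ = (4.7347, -2.0492) → reset → x⁺ = (5.0326, -1.9377), jump to mode 1
Mode 1: flow for 0.8158 to horizon, guard not reached → x = (8.9494, -6.8830)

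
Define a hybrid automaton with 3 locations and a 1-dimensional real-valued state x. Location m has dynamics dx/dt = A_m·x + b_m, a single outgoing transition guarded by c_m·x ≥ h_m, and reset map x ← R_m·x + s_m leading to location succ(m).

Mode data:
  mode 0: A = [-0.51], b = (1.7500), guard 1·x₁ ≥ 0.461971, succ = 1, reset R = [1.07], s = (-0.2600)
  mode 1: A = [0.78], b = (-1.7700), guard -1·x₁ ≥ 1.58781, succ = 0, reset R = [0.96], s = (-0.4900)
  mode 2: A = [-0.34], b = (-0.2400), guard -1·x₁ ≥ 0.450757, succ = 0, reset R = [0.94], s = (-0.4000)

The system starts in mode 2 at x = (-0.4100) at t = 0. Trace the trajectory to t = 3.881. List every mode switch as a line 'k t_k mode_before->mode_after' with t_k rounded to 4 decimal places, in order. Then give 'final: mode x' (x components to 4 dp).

1 0.4359 2->0
2 1.1413 0->1
3 1.9611 1->0
4 3.1502 0->1
final: 1 -1.3290

Mode 2: guard c·x = 0.4508 hit at Δt = 0.4359 (t = 0.4359), x⁻ = (-0.4508) → reset → x⁺ = (-0.8237), jump to mode 0
Mode 0: guard c·x = 0.4620 hit at Δt = 0.7054 (t = 1.1413), x⁻ = (0.4620) → reset → x⁺ = (0.2343), jump to mode 1
Mode 1: guard c·x = 1.5878 hit at Δt = 0.8198 (t = 1.9611), x⁻ = (-1.5878) → reset → x⁺ = (-2.0143), jump to mode 0
Mode 0: guard c·x = 0.4620 hit at Δt = 1.1891 (t = 3.1502), x⁻ = (0.4620) → reset → x⁺ = (0.2343), jump to mode 1
Mode 1: flow for 0.7308 to horizon, guard not reached → x = (-1.3290)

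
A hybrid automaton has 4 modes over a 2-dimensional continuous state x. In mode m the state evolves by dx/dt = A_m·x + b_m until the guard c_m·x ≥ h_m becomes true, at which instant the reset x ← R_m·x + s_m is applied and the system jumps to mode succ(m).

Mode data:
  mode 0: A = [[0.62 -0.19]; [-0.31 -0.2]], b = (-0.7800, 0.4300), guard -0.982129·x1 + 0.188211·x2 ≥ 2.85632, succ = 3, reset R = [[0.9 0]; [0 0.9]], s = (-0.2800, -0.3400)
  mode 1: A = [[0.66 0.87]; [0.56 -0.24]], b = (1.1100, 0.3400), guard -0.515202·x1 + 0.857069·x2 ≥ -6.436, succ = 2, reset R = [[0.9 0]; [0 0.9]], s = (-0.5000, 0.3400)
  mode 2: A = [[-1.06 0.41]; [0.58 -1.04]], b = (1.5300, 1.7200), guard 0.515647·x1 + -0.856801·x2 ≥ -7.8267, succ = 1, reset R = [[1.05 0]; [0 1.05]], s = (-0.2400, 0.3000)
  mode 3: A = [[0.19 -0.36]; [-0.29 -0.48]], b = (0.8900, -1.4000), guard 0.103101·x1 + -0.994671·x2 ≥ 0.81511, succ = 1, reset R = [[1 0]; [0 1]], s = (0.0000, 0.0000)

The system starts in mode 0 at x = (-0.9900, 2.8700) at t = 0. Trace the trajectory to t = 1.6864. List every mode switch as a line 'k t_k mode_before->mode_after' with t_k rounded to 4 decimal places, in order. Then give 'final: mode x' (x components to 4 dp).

Mode 0: guard c·x = 2.8563 hit at Δt = 0.5685 (t = 0.5685), x⁻ = (-2.3212, 3.0637) → reset → x⁺ = (-2.3691, 2.4174), jump to mode 3
Mode 3: flow for 1.1179 to horizon, guard not reached → x = (-2.5285, 0.8309)

1 0.5685 0->3
final: 3 -2.5285 0.8309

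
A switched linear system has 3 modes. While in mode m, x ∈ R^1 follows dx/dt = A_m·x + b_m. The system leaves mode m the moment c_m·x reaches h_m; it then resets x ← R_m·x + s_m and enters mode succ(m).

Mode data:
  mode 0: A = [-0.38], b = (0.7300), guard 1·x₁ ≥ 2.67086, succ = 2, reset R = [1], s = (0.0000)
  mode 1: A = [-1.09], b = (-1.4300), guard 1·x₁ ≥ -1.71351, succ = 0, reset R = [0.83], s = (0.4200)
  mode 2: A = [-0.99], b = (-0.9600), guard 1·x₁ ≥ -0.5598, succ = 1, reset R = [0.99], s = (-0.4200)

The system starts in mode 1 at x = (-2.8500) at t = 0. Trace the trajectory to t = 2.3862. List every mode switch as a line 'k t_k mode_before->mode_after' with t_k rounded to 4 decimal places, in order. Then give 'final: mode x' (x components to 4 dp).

Mode 1: guard c·x = -1.7135 hit at Δt = 1.2320 (t = 1.2320), x⁻ = (-1.7135) → reset → x⁺ = (-1.0022), jump to mode 0
Mode 0: flow for 1.1542 to horizon, guard not reached → x = (0.0357)

1 1.2320 1->0
final: 0 0.0357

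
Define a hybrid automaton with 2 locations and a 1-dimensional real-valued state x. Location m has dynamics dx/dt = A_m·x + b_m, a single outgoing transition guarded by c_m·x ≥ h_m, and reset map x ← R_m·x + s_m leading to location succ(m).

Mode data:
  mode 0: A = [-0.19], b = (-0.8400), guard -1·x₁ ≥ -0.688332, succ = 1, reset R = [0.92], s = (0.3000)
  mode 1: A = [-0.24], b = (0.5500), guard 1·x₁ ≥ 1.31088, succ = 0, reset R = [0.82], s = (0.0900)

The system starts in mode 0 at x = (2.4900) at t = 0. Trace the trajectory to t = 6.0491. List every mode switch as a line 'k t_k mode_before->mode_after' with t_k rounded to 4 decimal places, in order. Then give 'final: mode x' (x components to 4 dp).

Mode 0: guard c·x = -0.6883 hit at Δt = 1.5897 (t = 1.5897), x⁻ = (0.6883) → reset → x⁺ = (0.9333), jump to mode 1
Mode 1: guard c·x = 1.3109 hit at Δt = 1.3571 (t = 2.9468), x⁻ = (1.3109) → reset → x⁺ = (1.1649), jump to mode 0
Mode 0: guard c·x = -0.6883 hit at Δt = 0.4694 (t = 3.4162), x⁻ = (0.6883) → reset → x⁺ = (0.9333), jump to mode 1
Mode 1: guard c·x = 1.3109 hit at Δt = 1.3571 (t = 4.7733), x⁻ = (1.3109) → reset → x⁺ = (1.1649), jump to mode 0
Mode 0: guard c·x = -0.6883 hit at Δt = 0.4694 (t = 5.2427), x⁻ = (0.6883) → reset → x⁺ = (0.9333), jump to mode 1
Mode 1: flow for 0.8064 to horizon, guard not reached → x = (1.1723)

1 1.5897 0->1
2 2.9468 1->0
3 3.4162 0->1
4 4.7733 1->0
5 5.2427 0->1
final: 1 1.1723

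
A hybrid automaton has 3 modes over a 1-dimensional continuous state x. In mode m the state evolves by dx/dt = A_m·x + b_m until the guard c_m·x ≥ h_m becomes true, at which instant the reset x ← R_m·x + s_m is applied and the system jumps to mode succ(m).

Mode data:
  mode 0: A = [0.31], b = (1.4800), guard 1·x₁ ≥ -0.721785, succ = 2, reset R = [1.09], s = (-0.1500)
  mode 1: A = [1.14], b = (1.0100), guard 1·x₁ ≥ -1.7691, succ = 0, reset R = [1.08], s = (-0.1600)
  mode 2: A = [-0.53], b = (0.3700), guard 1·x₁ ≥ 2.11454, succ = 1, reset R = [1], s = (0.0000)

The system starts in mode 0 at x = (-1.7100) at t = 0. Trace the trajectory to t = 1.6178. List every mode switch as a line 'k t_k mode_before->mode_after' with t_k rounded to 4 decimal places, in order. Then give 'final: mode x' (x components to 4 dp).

Mode 0: guard c·x = -0.7218 hit at Δt = 0.9017 (t = 0.9017), x⁻ = (-0.7218) → reset → x⁺ = (-0.9367), jump to mode 2
Mode 2: flow for 0.7161 to horizon, guard not reached → x = (-0.4204)

1 0.9017 0->2
final: 2 -0.4204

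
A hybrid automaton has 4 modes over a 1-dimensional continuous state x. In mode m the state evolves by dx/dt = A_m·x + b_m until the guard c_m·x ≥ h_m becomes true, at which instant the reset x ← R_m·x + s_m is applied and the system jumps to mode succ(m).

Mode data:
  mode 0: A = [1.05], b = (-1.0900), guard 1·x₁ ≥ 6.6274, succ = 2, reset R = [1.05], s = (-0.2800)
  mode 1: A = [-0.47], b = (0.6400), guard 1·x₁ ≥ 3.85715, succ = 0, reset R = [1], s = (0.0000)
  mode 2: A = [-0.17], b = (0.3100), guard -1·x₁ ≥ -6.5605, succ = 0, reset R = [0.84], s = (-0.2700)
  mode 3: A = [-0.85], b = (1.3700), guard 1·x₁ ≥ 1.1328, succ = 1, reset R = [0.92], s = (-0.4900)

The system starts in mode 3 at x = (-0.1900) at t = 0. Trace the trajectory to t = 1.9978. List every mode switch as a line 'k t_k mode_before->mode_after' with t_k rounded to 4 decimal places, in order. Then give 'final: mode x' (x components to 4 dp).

Mode 3: guard c·x = 1.1328 hit at Δt = 1.5587 (t = 1.5587), x⁻ = (1.1328) → reset → x⁺ = (0.5522), jump to mode 1
Mode 1: flow for 0.4391 to horizon, guard not reached → x = (0.7031)

1 1.5587 3->1
final: 1 0.7031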